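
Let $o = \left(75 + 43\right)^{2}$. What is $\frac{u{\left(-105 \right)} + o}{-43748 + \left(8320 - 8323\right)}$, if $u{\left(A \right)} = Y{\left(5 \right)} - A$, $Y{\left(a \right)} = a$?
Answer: $- \frac{14034}{43751} \approx -0.32077$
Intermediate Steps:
$o = 13924$ ($o = 118^{2} = 13924$)
$u{\left(A \right)} = 5 - A$
$\frac{u{\left(-105 \right)} + o}{-43748 + \left(8320 - 8323\right)} = \frac{\left(5 - -105\right) + 13924}{-43748 + \left(8320 - 8323\right)} = \frac{\left(5 + 105\right) + 13924}{-43748 + \left(8320 - 8323\right)} = \frac{110 + 13924}{-43748 - 3} = \frac{14034}{-43751} = 14034 \left(- \frac{1}{43751}\right) = - \frac{14034}{43751}$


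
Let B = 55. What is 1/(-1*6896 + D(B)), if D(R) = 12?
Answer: -1/6884 ≈ -0.00014526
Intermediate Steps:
1/(-1*6896 + D(B)) = 1/(-1*6896 + 12) = 1/(-6896 + 12) = 1/(-6884) = -1/6884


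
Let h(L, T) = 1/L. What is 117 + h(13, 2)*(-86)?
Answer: 1435/13 ≈ 110.38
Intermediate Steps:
117 + h(13, 2)*(-86) = 117 - 86/13 = 1435/13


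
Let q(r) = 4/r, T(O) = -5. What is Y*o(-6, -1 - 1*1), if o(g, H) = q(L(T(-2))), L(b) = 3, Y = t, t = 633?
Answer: 844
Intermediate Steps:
Y = 633
o(g, H) = 4/3
Y*o(-6, -1 - 1*1) = 633*(4/3) = 844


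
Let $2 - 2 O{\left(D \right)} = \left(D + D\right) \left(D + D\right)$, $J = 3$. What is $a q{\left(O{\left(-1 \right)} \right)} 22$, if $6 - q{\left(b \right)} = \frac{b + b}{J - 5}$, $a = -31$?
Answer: $-3410$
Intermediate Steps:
$O{\left(D \right)} = 1 - 2 D^{2}$ ($O{\left(D \right)} = 1 - \frac{\left(D + D\right) \left(D + D\right)}{2} = 1 - \frac{2 D 2 D}{2} = 1 - \frac{4 D^{2}}{2} = 1 - 2 D^{2}$)
$q{\left(b \right)} = 6 + b$ ($q{\left(b \right)} = 6 - \frac{b + b}{3 - 5} = 6 - \frac{2 b}{-2} = 6 - 2 b \left(- \frac{1}{2}\right) = 6 - - b = 6 + b$)
$a q{\left(O{\left(-1 \right)} \right)} 22 = - 31 \left(6 + \left(1 - 2 \left(-1\right)^{2}\right)\right) 22 = - 31 \left(6 + \left(1 - 2\right)\right) 22 = - 31 \left(6 - 1\right) 22 = \left(-31\right) 5 \cdot 22 = \left(-155\right) 22 = -3410$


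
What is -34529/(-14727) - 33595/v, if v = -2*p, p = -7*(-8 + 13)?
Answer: -98467307/206178 ≈ -477.58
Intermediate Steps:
p = -35 (p = -7*5 = -35)
v = 70 (v = -2*(-35) = 70)
-34529/(-14727) - 33595/v = -34529/(-14727) - 33595/70 = -34529*(-1/14727) - 33595*1/70 = 34529/14727 - 6719/14 = -98467307/206178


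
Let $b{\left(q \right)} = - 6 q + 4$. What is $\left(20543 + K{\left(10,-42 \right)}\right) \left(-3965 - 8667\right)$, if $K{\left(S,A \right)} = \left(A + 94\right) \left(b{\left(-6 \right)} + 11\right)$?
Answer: $-292999240$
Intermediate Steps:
$b{\left(q \right)} = 4 - 6 q$
$K{\left(S,A \right)} = 4794 + 51 A$ ($K{\left(S,A \right)} = \left(A + 94\right) \left(\left(4 - -36\right) + 11\right) = \left(94 + A\right) \left(\left(4 + 36\right) + 11\right) = \left(94 + A\right) \left(40 + 11\right) = \left(94 + A\right) 51 = 4794 + 51 A$)
$\left(20543 + K{\left(10,-42 \right)}\right) \left(-3965 - 8667\right) = \left(20543 + \left(4794 + 51 \left(-42\right)\right)\right) \left(-3965 - 8667\right) = \left(20543 + \left(4794 - 2142\right)\right) \left(-12632\right) = \left(20543 + 2652\right) \left(-12632\right) = 23195 \left(-12632\right) = -292999240$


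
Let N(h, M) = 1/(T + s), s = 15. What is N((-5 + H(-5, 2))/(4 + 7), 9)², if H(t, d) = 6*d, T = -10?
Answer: 1/25 ≈ 0.040000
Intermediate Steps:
N(h, M) = ⅕ (N(h, M) = 1/(-10 + 15) = 1/5 = ⅕)
N((-5 + H(-5, 2))/(4 + 7), 9)² = (⅕)² = 1/25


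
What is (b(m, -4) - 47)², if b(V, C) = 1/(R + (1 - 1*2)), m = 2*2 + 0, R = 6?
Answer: 54756/25 ≈ 2190.2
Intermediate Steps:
m = 4 (m = 4 + 0 = 4)
b(V, C) = ⅕ (b(V, C) = 1/(6 + (1 - 1*2)) = 1/(6 + (1 - 2)) = 1/(6 - 1) = 1/5 = ⅕)
(b(m, -4) - 47)² = (⅕ - 47)² = (-234/5)² = 54756/25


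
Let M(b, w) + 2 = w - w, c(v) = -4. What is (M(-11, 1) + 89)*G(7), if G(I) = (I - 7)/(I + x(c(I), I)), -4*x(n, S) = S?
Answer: 0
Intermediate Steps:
x(n, S) = -S/4
M(b, w) = -2 (M(b, w) = -2 + (w - w) = -2 + 0 = -2)
G(I) = 4*(-7 + I)/(3*I) (G(I) = (I - 7)/(I - I/4) = (-7 + I)/((3*I/4)) = (-7 + I)*(4/(3*I)) = 4*(-7 + I)/(3*I))
(M(-11, 1) + 89)*G(7) = (-2 + 89)*((4/3)*(-7 + 7)/7) = 87*((4/3)*(1/7)*0) = 87*0 = 0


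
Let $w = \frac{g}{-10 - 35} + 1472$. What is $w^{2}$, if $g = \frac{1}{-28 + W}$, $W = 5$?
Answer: $\frac{2321116237441}{1071225} \approx 2.1668 \cdot 10^{6}$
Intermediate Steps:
$g = - \frac{1}{23}$ ($g = \frac{1}{-28 + 5} = \frac{1}{-23} = - \frac{1}{23} \approx -0.043478$)
$w = \frac{1523521}{1035}$ ($w = - \frac{1}{23 \left(-10 - 35\right)} + 1472 = - \frac{1}{23 \left(-45\right)} + 1472 = \left(- \frac{1}{23}\right) \left(- \frac{1}{45}\right) + 1472 = \frac{1}{1035} + 1472 = \frac{1523521}{1035} \approx 1472.0$)
$w^{2} = \left(\frac{1523521}{1035}\right)^{2} = \frac{2321116237441}{1071225}$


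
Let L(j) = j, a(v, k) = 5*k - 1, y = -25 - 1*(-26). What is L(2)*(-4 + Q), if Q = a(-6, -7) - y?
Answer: -82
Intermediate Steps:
y = 1 (y = -25 + 26 = 1)
a(v, k) = -1 + 5*k
Q = -37 (Q = (-1 + 5*(-7)) - 1*1 = (-1 - 35) - 1 = -36 - 1 = -37)
L(2)*(-4 + Q) = 2*(-4 - 37) = 2*(-41) = -82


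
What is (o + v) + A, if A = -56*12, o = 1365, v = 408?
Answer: 1101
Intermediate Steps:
A = -672
(o + v) + A = (1365 + 408) - 672 = 1773 - 672 = 1101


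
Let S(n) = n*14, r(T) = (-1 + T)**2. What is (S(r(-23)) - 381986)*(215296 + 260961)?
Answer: -178082969954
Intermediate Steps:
S(n) = 14*n
(S(r(-23)) - 381986)*(215296 + 260961) = (14*(-1 - 23)**2 - 381986)*(215296 + 260961) = (14*(-24)**2 - 381986)*476257 = (14*576 - 381986)*476257 = (8064 - 381986)*476257 = -373922*476257 = -178082969954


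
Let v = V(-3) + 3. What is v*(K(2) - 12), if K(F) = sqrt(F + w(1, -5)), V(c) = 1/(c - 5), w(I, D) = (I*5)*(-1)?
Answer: -69/2 + 23*I*sqrt(3)/8 ≈ -34.5 + 4.9796*I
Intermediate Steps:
w(I, D) = -5*I (w(I, D) = (5*I)*(-1) = -5*I)
V(c) = 1/(-5 + c)
K(F) = sqrt(-5 + F) (K(F) = sqrt(F - 5*1) = sqrt(F - 5) = sqrt(-5 + F))
v = 23/8 (v = 1/(-5 - 3) + 3 = 1/(-8) + 3 = -1/8 + 3 = 23/8 ≈ 2.8750)
v*(K(2) - 12) = 23*(sqrt(-5 + 2) - 12)/8 = 23*(sqrt(-3) - 12)/8 = 23*(I*sqrt(3) - 12)/8 = 23*(-12 + I*sqrt(3))/8 = -69/2 + 23*I*sqrt(3)/8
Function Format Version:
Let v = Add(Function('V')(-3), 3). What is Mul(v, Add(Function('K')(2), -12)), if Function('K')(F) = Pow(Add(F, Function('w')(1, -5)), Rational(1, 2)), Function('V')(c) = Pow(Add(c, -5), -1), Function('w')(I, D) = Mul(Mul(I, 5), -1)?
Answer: Add(Rational(-69, 2), Mul(Rational(23, 8), I, Pow(3, Rational(1, 2)))) ≈ Add(-34.500, Mul(4.9796, I))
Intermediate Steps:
Function('w')(I, D) = Mul(-5, I) (Function('w')(I, D) = Mul(Mul(5, I), -1) = Mul(-5, I))
Function('V')(c) = Pow(Add(-5, c), -1)
Function('K')(F) = Pow(Add(-5, F), Rational(1, 2)) (Function('K')(F) = Pow(Add(F, Mul(-5, 1)), Rational(1, 2)) = Pow(Add(F, -5), Rational(1, 2)) = Pow(Add(-5, F), Rational(1, 2)))
v = Rational(23, 8) (v = Add(Pow(Add(-5, -3), -1), 3) = Add(Pow(-8, -1), 3) = Add(Rational(-1, 8), 3) = Rational(23, 8) ≈ 2.8750)
Mul(v, Add(Function('K')(2), -12)) = Mul(Rational(23, 8), Add(Pow(Add(-5, 2), Rational(1, 2)), -12)) = Mul(Rational(23, 8), Add(Pow(-3, Rational(1, 2)), -12)) = Mul(Rational(23, 8), Add(Mul(I, Pow(3, Rational(1, 2))), -12)) = Mul(Rational(23, 8), Add(-12, Mul(I, Pow(3, Rational(1, 2))))) = Add(Rational(-69, 2), Mul(Rational(23, 8), I, Pow(3, Rational(1, 2))))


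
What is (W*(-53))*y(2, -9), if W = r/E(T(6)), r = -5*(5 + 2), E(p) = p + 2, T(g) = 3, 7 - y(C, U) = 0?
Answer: 2597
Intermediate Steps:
y(C, U) = 7 (y(C, U) = 7 - 1*0 = 7 + 0 = 7)
E(p) = 2 + p
r = -35 (r = -5*7 = -35)
W = -7 (W = -35/(2 + 3) = -35/5 = -35*⅕ = -7)
(W*(-53))*y(2, -9) = -7*(-53)*7 = 371*7 = 2597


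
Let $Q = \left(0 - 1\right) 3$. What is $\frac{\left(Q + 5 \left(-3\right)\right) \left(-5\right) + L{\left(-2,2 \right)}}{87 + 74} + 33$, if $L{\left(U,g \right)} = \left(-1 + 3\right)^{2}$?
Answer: $\frac{5407}{161} \approx 33.584$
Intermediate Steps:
$L{\left(U,g \right)} = 4$ ($L{\left(U,g \right)} = 2^{2} = 4$)
$Q = -3$ ($Q = \left(-1\right) 3 = -3$)
$\frac{\left(Q + 5 \left(-3\right)\right) \left(-5\right) + L{\left(-2,2 \right)}}{87 + 74} + 33 = \frac{\left(-3 + 5 \left(-3\right)\right) \left(-5\right) + 4}{87 + 74} + 33 = \frac{\left(-3 - 15\right) \left(-5\right) + 4}{161} + 33 = \frac{\left(-18\right) \left(-5\right) + 4}{161} + 33 = \frac{90 + 4}{161} + 33 = \frac{1}{161} \cdot 94 + 33 = \frac{94}{161} + 33 = \frac{5407}{161}$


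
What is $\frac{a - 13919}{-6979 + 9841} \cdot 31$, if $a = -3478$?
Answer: $- \frac{59923}{318} \approx -188.44$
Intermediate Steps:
$\frac{a - 13919}{-6979 + 9841} \cdot 31 = \frac{-3478 - 13919}{-6979 + 9841} \cdot 31 = - \frac{17397}{2862} \cdot 31 = \left(-17397\right) \frac{1}{2862} \cdot 31 = \left(- \frac{1933}{318}\right) 31 = - \frac{59923}{318}$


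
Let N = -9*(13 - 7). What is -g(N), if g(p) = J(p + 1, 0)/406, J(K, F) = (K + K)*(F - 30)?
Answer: -1590/203 ≈ -7.8325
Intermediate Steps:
J(K, F) = 2*K*(-30 + F) (J(K, F) = (2*K)*(-30 + F) = 2*K*(-30 + F))
N = -54 (N = -9*6 = -54)
g(p) = -30/203 - 30*p/203 (g(p) = (2*(p + 1)*(-30 + 0))/406 = (2*(1 + p)*(-30))*(1/406) = (-60 - 60*p)*(1/406) = -30/203 - 30*p/203)
-g(N) = -(-30/203 - 30/203*(-54)) = -(-30/203 + 1620/203) = -1*1590/203 = -1590/203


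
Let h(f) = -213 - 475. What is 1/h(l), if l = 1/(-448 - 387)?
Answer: -1/688 ≈ -0.0014535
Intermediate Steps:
l = -1/835 (l = 1/(-835) = -1/835 ≈ -0.0011976)
h(f) = -688
1/h(l) = 1/(-688) = -1/688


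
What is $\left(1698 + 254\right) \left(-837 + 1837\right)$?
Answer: $1952000$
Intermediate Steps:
$\left(1698 + 254\right) \left(-837 + 1837\right) = 1952 \cdot 1000 = 1952000$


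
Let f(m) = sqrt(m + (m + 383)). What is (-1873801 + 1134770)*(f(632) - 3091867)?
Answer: 2284985560877 - 2217093*sqrt(183) ≈ 2.2850e+12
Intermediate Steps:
f(m) = sqrt(383 + 2*m) (f(m) = sqrt(m + (383 + m)) = sqrt(383 + 2*m))
(-1873801 + 1134770)*(f(632) - 3091867) = (-1873801 + 1134770)*(sqrt(383 + 2*632) - 3091867) = -739031*(sqrt(383 + 1264) - 3091867) = -739031*(sqrt(1647) - 3091867) = -739031*(3*sqrt(183) - 3091867) = -739031*(-3091867 + 3*sqrt(183)) = 2284985560877 - 2217093*sqrt(183)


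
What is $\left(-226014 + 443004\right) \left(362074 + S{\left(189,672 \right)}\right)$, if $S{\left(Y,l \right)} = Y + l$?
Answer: $78753265650$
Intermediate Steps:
$\left(-226014 + 443004\right) \left(362074 + S{\left(189,672 \right)}\right) = \left(-226014 + 443004\right) \left(362074 + \left(189 + 672\right)\right) = 216990 \left(362074 + 861\right) = 216990 \cdot 362935 = 78753265650$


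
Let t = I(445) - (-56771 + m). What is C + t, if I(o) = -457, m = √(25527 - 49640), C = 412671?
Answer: 468985 - I*√24113 ≈ 4.6899e+5 - 155.28*I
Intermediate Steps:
m = I*√24113 (m = √(-24113) = I*√24113 ≈ 155.28*I)
t = 56314 - I*√24113 (t = -457 - (-56771 + I*√24113) = -457 + (56771 - I*√24113) = 56314 - I*√24113 ≈ 56314.0 - 155.28*I)
C + t = 412671 + (56314 - I*√24113) = 468985 - I*√24113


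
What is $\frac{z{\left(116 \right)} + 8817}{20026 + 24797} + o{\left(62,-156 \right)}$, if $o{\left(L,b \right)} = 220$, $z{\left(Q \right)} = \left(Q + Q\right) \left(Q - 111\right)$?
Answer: $\frac{9871037}{44823} \approx 220.22$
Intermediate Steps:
$z{\left(Q \right)} = 2 Q \left(-111 + Q\right)$
$\frac{z{\left(116 \right)} + 8817}{20026 + 24797} + o{\left(62,-156 \right)} = \frac{2 \cdot 116 \left(-111 + 116\right) + 8817}{20026 + 24797} + 220 = \frac{2 \cdot 116 \cdot 5 + 8817}{44823} + 220 = \left(1160 + 8817\right) \frac{1}{44823} + 220 = 9977 \cdot \frac{1}{44823} + 220 = \frac{9977}{44823} + 220 = \frac{9871037}{44823}$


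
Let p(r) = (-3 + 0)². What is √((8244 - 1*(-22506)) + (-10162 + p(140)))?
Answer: √20597 ≈ 143.52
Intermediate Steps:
p(r) = 9 (p(r) = (-3)² = 9)
√((8244 - 1*(-22506)) + (-10162 + p(140))) = √((8244 - 1*(-22506)) + (-10162 + 9)) = √((8244 + 22506) - 10153) = √(30750 - 10153) = √20597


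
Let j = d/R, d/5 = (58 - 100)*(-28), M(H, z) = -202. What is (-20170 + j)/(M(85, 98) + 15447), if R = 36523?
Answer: -147332606/111358627 ≈ -1.3230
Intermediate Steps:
d = 5880 (d = 5*((58 - 100)*(-28)) = 5*(-42*(-28)) = 5*1176 = 5880)
j = 5880/36523 ≈ 0.16099
(-20170 + j)/(M(85, 98) + 15447) = (-20170 + 5880/36523)/(-202 + 15447) = -736663030/36523/15245 = -736663030/36523*1/15245 = -147332606/111358627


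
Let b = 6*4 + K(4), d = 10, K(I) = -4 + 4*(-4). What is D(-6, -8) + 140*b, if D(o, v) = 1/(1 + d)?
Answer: 6161/11 ≈ 560.09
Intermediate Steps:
K(I) = -20 (K(I) = -4 - 16 = -20)
b = 4 (b = 6*4 - 20 = 24 - 20 = 4)
D(o, v) = 1/11 (D(o, v) = 1/(1 + 10) = 1/11)
D(-6, -8) + 140*b = 1/11 + 140*4 = 1/11 + 560 = 6161/11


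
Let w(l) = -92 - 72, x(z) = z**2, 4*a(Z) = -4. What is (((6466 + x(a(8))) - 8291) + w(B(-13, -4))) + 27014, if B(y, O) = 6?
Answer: 25026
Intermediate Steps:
a(Z) = -1 (a(Z) = (1/4)*(-4) = -1)
w(l) = -164
(((6466 + x(a(8))) - 8291) + w(B(-13, -4))) + 27014 = (((6466 + (-1)**2) - 8291) - 164) + 27014 = (((6466 + 1) - 8291) - 164) + 27014 = ((6467 - 8291) - 164) + 27014 = (-1824 - 164) + 27014 = -1988 + 27014 = 25026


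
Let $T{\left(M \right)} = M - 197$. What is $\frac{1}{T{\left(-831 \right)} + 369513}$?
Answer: $\frac{1}{368485} \approx 2.7138 \cdot 10^{-6}$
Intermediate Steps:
$T{\left(M \right)} = -197 + M$ ($T{\left(M \right)} = M - 197 = -197 + M$)
$\frac{1}{T{\left(-831 \right)} + 369513} = \frac{1}{\left(-197 - 831\right) + 369513} = \frac{1}{-1028 + 369513} = \frac{1}{368485}$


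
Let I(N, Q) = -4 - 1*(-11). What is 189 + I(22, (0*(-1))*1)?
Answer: 196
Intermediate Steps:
I(N, Q) = 7 (I(N, Q) = -4 + 11 = 7)
189 + I(22, (0*(-1))*1) = 189 + 7 = 196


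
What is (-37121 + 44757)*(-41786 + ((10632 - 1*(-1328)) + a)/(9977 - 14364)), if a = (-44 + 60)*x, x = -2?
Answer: -1399885811960/4387 ≈ -3.1910e+8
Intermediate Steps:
a = -32 (a = (-44 + 60)*(-2) = 16*(-2) = -32)
(-37121 + 44757)*(-41786 + ((10632 - 1*(-1328)) + a)/(9977 - 14364)) = (-37121 + 44757)*(-41786 + ((10632 - 1*(-1328)) - 32)/(9977 - 14364)) = 7636*(-41786 + ((10632 + 1328) - 32)/(-4387)) = 7636*(-41786 + (11960 - 32)*(-1/4387)) = 7636*(-41786 + 11928*(-1/4387)) = 7636*(-41786 - 11928/4387) = 7636*(-183327110/4387) = -1399885811960/4387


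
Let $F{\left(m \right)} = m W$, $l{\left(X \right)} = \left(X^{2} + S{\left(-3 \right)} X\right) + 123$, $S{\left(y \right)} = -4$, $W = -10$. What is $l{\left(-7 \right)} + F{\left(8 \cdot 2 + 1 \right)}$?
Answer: $30$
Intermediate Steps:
$l{\left(X \right)} = 123 + X^{2} - 4 X$ ($l{\left(X \right)} = \left(X^{2} - 4 X\right) + 123 = 123 + X^{2} - 4 X$)
$F{\left(m \right)} = - 10 m$ ($F{\left(m \right)} = m \left(-10\right) = - 10 m$)
$l{\left(-7 \right)} + F{\left(8 \cdot 2 + 1 \right)} = \left(123 + \left(-7\right)^{2} - -28\right) - 10 \left(8 \cdot 2 + 1\right) = \left(123 + 49 + 28\right) - 10 \left(16 + 1\right) = 200 - 170 = 30$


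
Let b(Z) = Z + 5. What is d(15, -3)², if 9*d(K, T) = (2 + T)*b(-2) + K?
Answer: 16/9 ≈ 1.7778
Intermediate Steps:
b(Z) = 5 + Z
d(K, T) = ⅔ + T/3 + K/9 (d(K, T) = ((2 + T)*(5 - 2) + K)/9 = ((2 + T)*3 + K)/9 = ((6 + 3*T) + K)/9 = (6 + K + 3*T)/9 = ⅔ + T/3 + K/9)
d(15, -3)² = (⅔ + (⅓)*(-3) + (⅑)*15)² = (⅔ - 1 + 5/3)² = (4/3)² = 16/9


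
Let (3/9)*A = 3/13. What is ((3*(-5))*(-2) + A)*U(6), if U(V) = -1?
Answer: -399/13 ≈ -30.692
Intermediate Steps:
A = 9/13 (A = 3*(3/13) = 9/13 ≈ 0.69231)
((3*(-5))*(-2) + A)*U(6) = ((3*(-5))*(-2) + 9/13)*(-1) = (-15*(-2) + 9/13)*(-1) = (30 + 9/13)*(-1) = (399/13)*(-1) = -399/13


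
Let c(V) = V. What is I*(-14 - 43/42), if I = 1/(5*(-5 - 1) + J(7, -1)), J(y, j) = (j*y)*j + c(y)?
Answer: 631/672 ≈ 0.93899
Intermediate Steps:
J(y, j) = y + y*j² (J(y, j) = (j*y)*j + y = y*j² + y = y + y*j²)
I = -1/16 (I = 1/(5*(-5 - 1) + 7*(1 + (-1)²)) = 1/(5*(-6) + 7*(1 + 1)) = 1/(-30 + 7*2) = 1/(-30 + 14) = 1/(-16) = -1/16 ≈ -0.062500)
I*(-14 - 43/42) = -(-14 - 43/42)/16 = -1/16*(-631/42) = 631/672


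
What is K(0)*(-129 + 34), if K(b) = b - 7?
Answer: 665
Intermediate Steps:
K(b) = -7 + b
K(0)*(-129 + 34) = (-7 + 0)*(-129 + 34) = -7*(-95) = 665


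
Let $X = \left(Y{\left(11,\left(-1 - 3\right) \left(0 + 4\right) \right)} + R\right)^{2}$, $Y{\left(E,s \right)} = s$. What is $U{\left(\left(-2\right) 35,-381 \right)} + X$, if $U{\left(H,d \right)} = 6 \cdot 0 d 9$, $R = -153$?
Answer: $28561$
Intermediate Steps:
$U{\left(H,d \right)} = 0$ ($U{\left(H,d \right)} = 6 \cdot 0 \cdot 9 = 0 \cdot 9 = 0$)
$X = 28561$ ($X = \left(\left(-1 - 3\right) \left(0 + 4\right) - 153\right)^{2} = \left(\left(-4\right) 4 - 153\right)^{2} = \left(-16 - 153\right)^{2} = \left(-169\right)^{2} = 28561$)
$U{\left(\left(-2\right) 35,-381 \right)} + X = 0 + 28561 = 28561$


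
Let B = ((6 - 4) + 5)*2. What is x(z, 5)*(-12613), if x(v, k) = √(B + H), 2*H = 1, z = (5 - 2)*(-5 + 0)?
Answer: -12613*√58/2 ≈ -48029.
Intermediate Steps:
z = -15 (z = 3*(-5) = -15)
H = ½ (H = (½)*1 = ½ ≈ 0.50000)
B = 14 (B = (2 + 5)*2 = 7*2 = 14)
x(v, k) = √58/2 (x(v, k) = √(14 + ½) = √(29/2) = √58/2)
x(z, 5)*(-12613) = (√58/2)*(-12613) = -12613*√58/2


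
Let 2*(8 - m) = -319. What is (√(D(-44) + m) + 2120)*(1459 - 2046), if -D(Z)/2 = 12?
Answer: -1244440 - 587*√574/2 ≈ -1.2515e+6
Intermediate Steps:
m = 335/2 (m = 8 - ½*(-319) = 8 + 319/2 = 335/2 ≈ 167.50)
D(Z) = -24 (D(Z) = -2*12 = -24)
(√(D(-44) + m) + 2120)*(1459 - 2046) = (√(-24 + 335/2) + 2120)*(1459 - 2046) = (√(287/2) + 2120)*(-587) = (√574/2 + 2120)*(-587) = (2120 + √574/2)*(-587) = -1244440 - 587*√574/2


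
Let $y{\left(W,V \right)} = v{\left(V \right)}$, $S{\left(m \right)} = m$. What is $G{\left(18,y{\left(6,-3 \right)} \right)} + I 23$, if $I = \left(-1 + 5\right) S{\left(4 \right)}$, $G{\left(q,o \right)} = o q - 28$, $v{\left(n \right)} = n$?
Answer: $286$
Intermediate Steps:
$y{\left(W,V \right)} = V$
$G{\left(q,o \right)} = -28 + o q$
$I = 16$ ($I = \left(-1 + 5\right) 4 = 4 \cdot 4 = 16$)
$G{\left(18,y{\left(6,-3 \right)} \right)} + I 23 = \left(-28 - 54\right) + 16 \cdot 23 = \left(-28 - 54\right) + 368 = -82 + 368 = 286$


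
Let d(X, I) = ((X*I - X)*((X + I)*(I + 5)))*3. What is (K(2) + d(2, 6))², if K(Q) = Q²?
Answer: 6990736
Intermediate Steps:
d(X, I) = 3*(5 + I)*(I + X)*(-X + I*X) (d(X, I) = ((I*X - X)*((I + X)*(5 + I)))*3 = ((-X + I*X)*((5 + I)*(I + X)))*3 = ((5 + I)*(I + X)*(-X + I*X))*3 = 3*(5 + I)*(I + X)*(-X + I*X))
(K(2) + d(2, 6))² = (2² + 3*2*(6³ - 5*6 - 5*2 + 4*6² + 2*6² + 4*6*2))² = (4 + 3*2*(216 - 30 - 10 + 4*36 + 2*36 + 48))² = (4 + 3*2*(216 - 30 - 10 + 144 + 72 + 48))² = (4 + 3*2*440)² = (4 + 2640)² = 2644² = 6990736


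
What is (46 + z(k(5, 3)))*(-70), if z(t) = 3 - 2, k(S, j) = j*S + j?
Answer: -3290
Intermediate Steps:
k(S, j) = j + S*j (k(S, j) = S*j + j = j + S*j)
z(t) = 1
(46 + z(k(5, 3)))*(-70) = (46 + 1)*(-70) = 47*(-70) = -3290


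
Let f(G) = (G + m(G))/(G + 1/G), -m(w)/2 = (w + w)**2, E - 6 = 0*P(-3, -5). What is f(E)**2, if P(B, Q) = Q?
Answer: 2862864/1369 ≈ 2091.2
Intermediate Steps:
E = 6 (E = 6 + 0*(-5) = 6 + 0 = 6)
m(w) = -8*w**2 (m(w) = -2*(w + w)**2 = -2*4*w**2 = -8*w**2)
f(G) = (G - 8*G**2)/(G + 1/G)
f(E)**2 = (6**2*(1 - 8*6)/(1 + 6**2))**2 = (36*(1 - 48)/(1 + 36))**2 = (36*(-47)/37)**2 = (36*(1/37)*(-47))**2 = (-1692/37)**2 = 2862864/1369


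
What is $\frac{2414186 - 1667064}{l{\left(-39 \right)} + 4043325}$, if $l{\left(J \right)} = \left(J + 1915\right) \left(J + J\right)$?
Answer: $\frac{747122}{3896997} \approx 0.19172$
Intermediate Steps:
$l{\left(J \right)} = 2 J \left(1915 + J\right)$ ($l{\left(J \right)} = \left(1915 + J\right) 2 J = 2 J \left(1915 + J\right)$)
$\frac{2414186 - 1667064}{l{\left(-39 \right)} + 4043325} = \frac{2414186 - 1667064}{2 \left(-39\right) \left(1915 - 39\right) + 4043325} = \frac{747122}{2 \left(-39\right) 1876 + 4043325} = \frac{747122}{-146328 + 4043325} = \frac{747122}{3896997}$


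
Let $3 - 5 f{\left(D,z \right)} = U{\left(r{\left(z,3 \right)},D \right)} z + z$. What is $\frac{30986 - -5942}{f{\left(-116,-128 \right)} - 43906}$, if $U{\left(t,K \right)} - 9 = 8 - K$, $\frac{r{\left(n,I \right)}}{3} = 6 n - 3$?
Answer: $- \frac{36928}{40475} \approx -0.91237$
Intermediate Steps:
$r{\left(n,I \right)} = -9 + 18 n$ ($r{\left(n,I \right)} = 3 \left(6 n - 3\right) = 3 \left(-3 + 6 n\right) = -9 + 18 n$)
$U{\left(t,K \right)} = 17 - K$ ($U{\left(t,K \right)} = 9 - \left(-8 + K\right) = 17 - K$)
$f{\left(D,z \right)} = \frac{3}{5} - \frac{z}{5} - \frac{z \left(17 - D\right)}{5}$ ($f{\left(D,z \right)} = \frac{3}{5} - \frac{\left(17 - D\right) z + z}{5} = \frac{3}{5} - \frac{z \left(17 - D\right) + z}{5} = \frac{3}{5} - \frac{z + z \left(17 - D\right)}{5} = \frac{3}{5} - \left(\frac{z}{5} + \frac{z \left(17 - D\right)}{5}\right) = \frac{3}{5} - \frac{z}{5} - \frac{z \left(17 - D\right)}{5}$)
$\frac{30986 - -5942}{f{\left(-116,-128 \right)} - 43906} = \frac{30986 - -5942}{\left(\frac{3}{5} - - \frac{128}{5} + \frac{1}{5} \left(-128\right) \left(-17 - 116\right)\right) - 43906} = \frac{30986 + \left(-42 + 5984\right)}{\left(\frac{3}{5} + \frac{128}{5} + \frac{1}{5} \left(-128\right) \left(-133\right)\right) - 43906} = \frac{30986 + 5942}{\left(\frac{3}{5} + \frac{128}{5} + \frac{17024}{5}\right) - 43906} = \frac{36928}{3431 - 43906} = \frac{36928}{-40475} = 36928 \left(- \frac{1}{40475}\right) = - \frac{36928}{40475}$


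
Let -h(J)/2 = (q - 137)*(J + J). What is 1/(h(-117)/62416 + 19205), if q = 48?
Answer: 15604/299664407 ≈ 5.2072e-5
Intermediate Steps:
h(J) = 356*J (h(J) = -2*(48 - 137)*(J + J) = -(-178)*2*J = -(-356)*J = 356*J)
1/(h(-117)/62416 + 19205) = 1/((356*(-117))/62416 + 19205) = 1/(-41652*1/62416 + 19205) = 1/(-10413/15604 + 19205) = 1/(299664407/15604) = 15604/299664407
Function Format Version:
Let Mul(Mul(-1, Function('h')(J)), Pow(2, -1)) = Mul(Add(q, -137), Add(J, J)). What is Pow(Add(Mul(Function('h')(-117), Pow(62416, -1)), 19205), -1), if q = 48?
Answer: Rational(15604, 299664407) ≈ 5.2072e-5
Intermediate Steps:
Function('h')(J) = Mul(356, J) (Function('h')(J) = Mul(-2, Mul(Add(48, -137), Add(J, J))) = Mul(-2, Mul(-89, Mul(2, J))) = Mul(-2, Mul(-178, J)) = Mul(356, J))
Pow(Add(Mul(Function('h')(-117), Pow(62416, -1)), 19205), -1) = Pow(Add(Mul(Mul(356, -117), Pow(62416, -1)), 19205), -1) = Pow(Add(Mul(-41652, Rational(1, 62416)), 19205), -1) = Pow(Add(Rational(-10413, 15604), 19205), -1) = Pow(Rational(299664407, 15604), -1) = Rational(15604, 299664407)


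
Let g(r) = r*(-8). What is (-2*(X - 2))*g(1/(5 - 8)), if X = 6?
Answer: -64/3 ≈ -21.333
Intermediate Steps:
g(r) = -8*r
(-2*(X - 2))*g(1/(5 - 8)) = (-2*(6 - 2))*(-8/(5 - 8)) = (-2*4)*(-8/(-3)) = -(-64)*(-1)/3 = -8*8/3 = -64/3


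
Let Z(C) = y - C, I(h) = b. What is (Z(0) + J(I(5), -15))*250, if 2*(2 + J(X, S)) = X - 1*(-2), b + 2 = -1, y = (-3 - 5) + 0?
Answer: -2625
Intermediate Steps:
y = -8 (y = -8 + 0 = -8)
b = -3 (b = -2 - 1 = -3)
I(h) = -3
Z(C) = -8 - C
J(X, S) = -1 + X/2 (J(X, S) = -2 + (X - 1*(-2))/2 = -2 + (X + 2)/2 = -2 + (2 + X)/2 = -2 + (1 + X/2) = -1 + X/2)
(Z(0) + J(I(5), -15))*250 = ((-8 - 1*0) + (-1 + (1/2)*(-3)))*250 = ((-8 + 0) + (-1 - 3/2))*250 = (-8 - 5/2)*250 = -21/2*250 = -2625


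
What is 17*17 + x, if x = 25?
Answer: 314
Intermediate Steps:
17*17 + x = 17*17 + 25 = 289 + 25 = 314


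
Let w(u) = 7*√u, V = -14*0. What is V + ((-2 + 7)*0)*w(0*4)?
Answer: 0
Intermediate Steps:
V = 0
V + ((-2 + 7)*0)*w(0*4) = 0 + ((-2 + 7)*0)*(7*√(0*4)) = 0 + (5*0)*(7*√0) = 0 + 0*(7*0) = 0 + 0*0 = 0 + 0 = 0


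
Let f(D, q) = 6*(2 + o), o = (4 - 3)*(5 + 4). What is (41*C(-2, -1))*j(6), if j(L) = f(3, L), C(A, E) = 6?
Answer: 16236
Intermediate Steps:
o = 9 (o = 1*9 = 9)
f(D, q) = 66 (f(D, q) = 6*(2 + 9) = 6*11 = 66)
j(L) = 66
(41*C(-2, -1))*j(6) = (41*6)*66 = 246*66 = 16236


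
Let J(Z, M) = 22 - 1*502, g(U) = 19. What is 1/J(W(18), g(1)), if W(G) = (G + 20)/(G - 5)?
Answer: -1/480 ≈ -0.0020833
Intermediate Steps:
W(G) = (20 + G)/(-5 + G)
J(Z, M) = -480 (J(Z, M) = 22 - 502 = -480)
1/J(W(18), g(1)) = 1/(-480) = -1/480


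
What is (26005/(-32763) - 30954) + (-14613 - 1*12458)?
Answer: -1901099080/32763 ≈ -58026.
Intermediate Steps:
(26005/(-32763) - 30954) + (-14613 - 1*12458) = (26005*(-1/32763) - 30954) + (-14613 - 12458) = (-26005/32763 - 30954) - 27071 = -1014171907/32763 - 27071 = -1901099080/32763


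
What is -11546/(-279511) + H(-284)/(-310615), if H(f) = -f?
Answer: 3506979666/86820309265 ≈ 0.040394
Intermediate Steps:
-11546/(-279511) + H(-284)/(-310615) = -11546/(-279511) - 1*(-284)/(-310615) = -11546*(-1/279511) + 284*(-1/310615) = 11546/279511 - 284/310615 = 3506979666/86820309265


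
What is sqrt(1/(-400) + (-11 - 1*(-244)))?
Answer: sqrt(93199)/20 ≈ 15.264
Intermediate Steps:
sqrt(1/(-400) + (-11 - 1*(-244))) = sqrt(-1/400 + (-11 + 244)) = sqrt(-1/400 + 233) = sqrt(93199/400) = sqrt(93199)/20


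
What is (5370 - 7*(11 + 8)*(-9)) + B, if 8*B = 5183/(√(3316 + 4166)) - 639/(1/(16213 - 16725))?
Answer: 47463 + 5183*√7482/59856 ≈ 47471.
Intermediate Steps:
B = 40896 + 5183*√7482/59856 (B = (5183/(√(3316 + 4166)) - 639/(1/(16213 - 16725)))/8 = (5183/(√7482) - 639/(1/(-512)))/8 = (5183*(√7482/7482) - 639/(-1/512))/8 = (5183*√7482/7482 - 639*(-512))/8 = (5183*√7482/7482 + 327168)/8 = (327168 + 5183*√7482/7482)/8 = 40896 + 5183*√7482/59856 ≈ 40904.)
(5370 - 7*(11 + 8)*(-9)) + B = (5370 - 7*(11 + 8)*(-9)) + (40896 + 5183*√7482/59856) = (5370 - 7*19*(-9)) + (40896 + 5183*√7482/59856) = (5370 - 133*(-9)) + (40896 + 5183*√7482/59856) = (5370 + 1197) + (40896 + 5183*√7482/59856) = 6567 + (40896 + 5183*√7482/59856) = 47463 + 5183*√7482/59856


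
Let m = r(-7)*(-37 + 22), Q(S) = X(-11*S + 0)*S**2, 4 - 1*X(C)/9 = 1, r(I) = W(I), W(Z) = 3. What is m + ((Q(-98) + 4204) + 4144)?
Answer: 267611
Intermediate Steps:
r(I) = 3
X(C) = 27 (X(C) = 36 - 9*1 = 36 - 9 = 27)
Q(S) = 27*S**2
m = -45 (m = 3*(-37 + 22) = 3*(-15) = -45)
m + ((Q(-98) + 4204) + 4144) = -45 + ((27*(-98)**2 + 4204) + 4144) = -45 + ((27*9604 + 4204) + 4144) = -45 + ((259308 + 4204) + 4144) = -45 + (263512 + 4144) = -45 + 267656 = 267611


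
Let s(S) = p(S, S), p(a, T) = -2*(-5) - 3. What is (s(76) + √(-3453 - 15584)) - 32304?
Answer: -32297 + I*√19037 ≈ -32297.0 + 137.97*I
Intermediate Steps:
p(a, T) = 7 (p(a, T) = 10 - 3 = 7)
s(S) = 7
(s(76) + √(-3453 - 15584)) - 32304 = (7 + √(-3453 - 15584)) - 32304 = (7 + √(-19037)) - 32304 = (7 + I*√19037) - 32304 = -32297 + I*√19037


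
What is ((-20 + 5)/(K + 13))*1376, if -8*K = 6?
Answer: -82560/49 ≈ -1684.9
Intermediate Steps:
K = -¾ (K = -⅛*6 = -¾ ≈ -0.75000)
((-20 + 5)/(K + 13))*1376 = ((-20 + 5)/(-¾ + 13))*1376 = -15/49/4*1376 = -15*4/49*1376 = -60/49*1376 = -82560/49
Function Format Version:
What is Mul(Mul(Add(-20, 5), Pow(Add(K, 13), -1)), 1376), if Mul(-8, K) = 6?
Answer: Rational(-82560, 49) ≈ -1684.9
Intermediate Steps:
K = Rational(-3, 4) (K = Mul(Rational(-1, 8), 6) = Rational(-3, 4) ≈ -0.75000)
Mul(Mul(Add(-20, 5), Pow(Add(K, 13), -1)), 1376) = Mul(Mul(Add(-20, 5), Pow(Add(Rational(-3, 4), 13), -1)), 1376) = Mul(Mul(-15, Pow(Rational(49, 4), -1)), 1376) = Mul(Mul(-15, Rational(4, 49)), 1376) = Mul(Rational(-60, 49), 1376) = Rational(-82560, 49)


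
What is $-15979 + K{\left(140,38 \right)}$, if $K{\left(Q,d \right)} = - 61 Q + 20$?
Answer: $-24499$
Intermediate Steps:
$K{\left(Q,d \right)} = 20 - 61 Q$
$-15979 + K{\left(140,38 \right)} = -15979 + \left(20 - 8540\right) = -15979 - 8520 = -24499$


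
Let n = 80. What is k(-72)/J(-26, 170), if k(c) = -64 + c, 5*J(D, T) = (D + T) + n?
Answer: -85/28 ≈ -3.0357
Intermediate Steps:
J(D, T) = 16 + D/5 + T/5 (J(D, T) = ((D + T) + 80)/5 = (80 + D + T)/5 = 16 + D/5 + T/5)
k(-72)/J(-26, 170) = (-64 - 72)/(16 + (⅕)*(-26) + (⅕)*170) = -136/(16 - 26/5 + 34) = -136/224/5 = -136*5/224 = -85/28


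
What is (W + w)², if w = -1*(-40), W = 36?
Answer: 5776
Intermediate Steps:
w = 40
(W + w)² = (36 + 40)² = 76² = 5776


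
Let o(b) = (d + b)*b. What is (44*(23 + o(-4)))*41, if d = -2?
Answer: 84788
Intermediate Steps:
o(b) = b*(-2 + b) (o(b) = (-2 + b)*b = b*(-2 + b))
(44*(23 + o(-4)))*41 = (44*(23 - 4*(-2 - 4)))*41 = (44*(23 - 4*(-6)))*41 = (44*(23 + 24))*41 = (44*47)*41 = 2068*41 = 84788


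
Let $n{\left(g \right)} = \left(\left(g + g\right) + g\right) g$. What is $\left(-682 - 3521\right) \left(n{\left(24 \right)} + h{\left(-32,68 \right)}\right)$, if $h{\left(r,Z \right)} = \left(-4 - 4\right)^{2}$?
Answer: $-7531776$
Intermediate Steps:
$h{\left(r,Z \right)} = 64$ ($h{\left(r,Z \right)} = \left(-8\right)^{2} = 64$)
$n{\left(g \right)} = 3 g^{2}$ ($n{\left(g \right)} = \left(2 g + g\right) g = 3 g g = 3 g^{2}$)
$\left(-682 - 3521\right) \left(n{\left(24 \right)} + h{\left(-32,68 \right)}\right) = \left(-682 - 3521\right) \left(3 \cdot 24^{2} + 64\right) = - 4203 \left(3 \cdot 576 + 64\right) = - 4203 \left(1728 + 64\right) = \left(-4203\right) 1792 = -7531776$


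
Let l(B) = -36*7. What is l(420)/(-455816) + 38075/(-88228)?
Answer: -2166620093/5026966756 ≈ -0.43100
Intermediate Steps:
l(B) = -252
l(420)/(-455816) + 38075/(-88228) = -252/(-455816) + 38075/(-88228) = -252*(-1/455816) + 38075*(-1/88228) = 63/113954 - 38075/88228 = -2166620093/5026966756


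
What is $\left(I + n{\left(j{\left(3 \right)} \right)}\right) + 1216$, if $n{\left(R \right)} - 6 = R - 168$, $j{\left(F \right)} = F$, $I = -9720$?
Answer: $-8663$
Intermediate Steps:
$n{\left(R \right)} = -162 + R$ ($n{\left(R \right)} = 6 + \left(R - 168\right) = 6 + \left(-168 + R\right) = -162 + R$)
$\left(I + n{\left(j{\left(3 \right)} \right)}\right) + 1216 = \left(-9720 + \left(-162 + 3\right)\right) + 1216 = \left(-9720 - 159\right) + 1216 = -9879 + 1216 = -8663$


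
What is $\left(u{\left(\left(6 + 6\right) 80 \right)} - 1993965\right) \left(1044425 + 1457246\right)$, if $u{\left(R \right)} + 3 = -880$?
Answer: $-4990453391008$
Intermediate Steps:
$u{\left(R \right)} = -883$ ($u{\left(R \right)} = -3 - 880 = -883$)
$\left(u{\left(\left(6 + 6\right) 80 \right)} - 1993965\right) \left(1044425 + 1457246\right) = \left(-883 - 1993965\right) \left(1044425 + 1457246\right) = \left(-1994848\right) 2501671 = -4990453391008$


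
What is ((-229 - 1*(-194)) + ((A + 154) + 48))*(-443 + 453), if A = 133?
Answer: 3000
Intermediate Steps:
((-229 - 1*(-194)) + ((A + 154) + 48))*(-443 + 453) = ((-229 - 1*(-194)) + ((133 + 154) + 48))*(-443 + 453) = ((-229 + 194) + (287 + 48))*10 = (-35 + 335)*10 = 300*10 = 3000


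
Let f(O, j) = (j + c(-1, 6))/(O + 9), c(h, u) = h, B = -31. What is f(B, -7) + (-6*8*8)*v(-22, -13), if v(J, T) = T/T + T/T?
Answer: -8444/11 ≈ -767.64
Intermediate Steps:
v(J, T) = 2 (v(J, T) = 1 + 1 = 2)
f(O, j) = (-1 + j)/(9 + O) (f(O, j) = (j - 1)/(O + 9) = (-1 + j)/(9 + O))
f(B, -7) + (-6*8*8)*v(-22, -13) = (-1 - 7)/(9 - 31) + (-6*8*8)*2 = -8/(-22) - 48*8*2 = -1/22*(-8) - 384*2 = 4/11 - 768 = -8444/11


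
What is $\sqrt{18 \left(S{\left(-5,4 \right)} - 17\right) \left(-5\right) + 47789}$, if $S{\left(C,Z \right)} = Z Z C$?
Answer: $\sqrt{56519} \approx 237.74$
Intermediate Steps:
$S{\left(C,Z \right)} = C Z^{2}$ ($S{\left(C,Z \right)} = Z^{2} C = C Z^{2}$)
$\sqrt{18 \left(S{\left(-5,4 \right)} - 17\right) \left(-5\right) + 47789} = \sqrt{18 \left(- 5 \cdot 4^{2} - 17\right) \left(-5\right) + 47789} = \sqrt{18 \left(\left(-5\right) 16 - 17\right) \left(-5\right) + 47789} = \sqrt{18 \left(-80 - 17\right) \left(-5\right) + 47789} = \sqrt{18 \left(-97\right) \left(-5\right) + 47789} = \sqrt{\left(-1746\right) \left(-5\right) + 47789} = \sqrt{8730 + 47789} = \sqrt{56519}$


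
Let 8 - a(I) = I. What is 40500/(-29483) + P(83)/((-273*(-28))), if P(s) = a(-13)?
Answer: -14712517/10731812 ≈ -1.3709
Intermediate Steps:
a(I) = 8 - I
P(s) = 21 (P(s) = 8 - 1*(-13) = 8 + 13 = 21)
40500/(-29483) + P(83)/((-273*(-28))) = 40500/(-29483) + 21/((-273*(-28))) = 40500*(-1/29483) + 21/7644 = -40500/29483 + 21*(1/7644) = -40500/29483 + 1/364 = -14712517/10731812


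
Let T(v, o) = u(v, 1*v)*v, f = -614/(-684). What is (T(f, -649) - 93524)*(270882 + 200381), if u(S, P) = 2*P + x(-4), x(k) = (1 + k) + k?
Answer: -1288843935738437/29241 ≈ -4.4077e+10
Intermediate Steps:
x(k) = 1 + 2*k
u(S, P) = -7 + 2*P (u(S, P) = 2*P + (1 + 2*(-4)) = 2*P + (1 - 8) = 2*P - 7 = -7 + 2*P)
f = 307/342 (f = -614*(-1/684) = 307/342 ≈ 0.89766)
T(v, o) = v*(-7 + 2*v) (T(v, o) = (-7 + 2*(1*v))*v = (-7 + 2*v)*v = v*(-7 + 2*v))
(T(f, -649) - 93524)*(270882 + 200381) = (307*(-7 + 2*(307/342))/342 - 93524)*(270882 + 200381) = (307*(-7 + 307/171)/342 - 93524)*471263 = ((307/342)*(-890/171) - 93524)*471263 = (-136615/29241 - 93524)*471263 = -2734871899/29241*471263 = -1288843935738437/29241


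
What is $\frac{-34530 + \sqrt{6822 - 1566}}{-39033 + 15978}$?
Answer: $\frac{2302}{1537} - \frac{2 \sqrt{146}}{7685} \approx 1.4946$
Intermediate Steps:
$\frac{-34530 + \sqrt{6822 - 1566}}{-39033 + 15978} = \frac{-34530 + \sqrt{5256}}{-23055} = \left(-34530 + 6 \sqrt{146}\right) \left(- \frac{1}{23055}\right) = \frac{2302}{1537} - \frac{2 \sqrt{146}}{7685}$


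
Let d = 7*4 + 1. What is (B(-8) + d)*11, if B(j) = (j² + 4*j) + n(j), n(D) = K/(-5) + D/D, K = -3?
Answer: 3443/5 ≈ 688.60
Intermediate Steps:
n(D) = 8/5 (n(D) = -3/(-5) + D/D = -3*(-⅕) + 1 = ⅗ + 1 = 8/5)
d = 29 (d = 28 + 1 = 29)
B(j) = 8/5 + j² + 4*j (B(j) = (j² + 4*j) + 8/5 = 8/5 + j² + 4*j)
(B(-8) + d)*11 = ((8/5 + (-8)² + 4*(-8)) + 29)*11 = ((8/5 + 64 - 32) + 29)*11 = (168/5 + 29)*11 = (313/5)*11 = 3443/5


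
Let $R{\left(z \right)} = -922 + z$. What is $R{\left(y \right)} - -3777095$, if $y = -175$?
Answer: $3775998$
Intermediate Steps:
$R{\left(y \right)} - -3777095 = \left(-922 - 175\right) - -3777095 = -1097 + 3777095 = 3775998$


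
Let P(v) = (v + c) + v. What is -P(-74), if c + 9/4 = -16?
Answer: 665/4 ≈ 166.25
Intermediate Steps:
c = -73/4 (c = -9/4 - 16 = -73/4 ≈ -18.250)
P(v) = -73/4 + 2*v (P(v) = (v - 73/4) + v = (-73/4 + v) + v = -73/4 + 2*v)
-P(-74) = -(-73/4 + 2*(-74)) = -(-73/4 - 148) = -1*(-665/4) = 665/4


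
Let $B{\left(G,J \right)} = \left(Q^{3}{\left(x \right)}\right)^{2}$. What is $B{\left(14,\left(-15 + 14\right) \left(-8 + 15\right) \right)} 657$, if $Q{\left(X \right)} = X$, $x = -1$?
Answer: $657$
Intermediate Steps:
$B{\left(G,J \right)} = 1$ ($B{\left(G,J \right)} = \left(\left(-1\right)^{3}\right)^{2} = \left(-1\right)^{2} = 1$)
$B{\left(14,\left(-15 + 14\right) \left(-8 + 15\right) \right)} 657 = 1 \cdot 657 = 657$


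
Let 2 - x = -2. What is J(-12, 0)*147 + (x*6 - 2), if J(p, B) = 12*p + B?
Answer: -21146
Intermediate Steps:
x = 4 (x = 2 - 1*(-2) = 2 + 2 = 4)
J(p, B) = B + 12*p
J(-12, 0)*147 + (x*6 - 2) = (0 + 12*(-12))*147 + (4*6 - 2) = (0 - 144)*147 + (24 - 2) = -144*147 + 22 = -21168 + 22 = -21146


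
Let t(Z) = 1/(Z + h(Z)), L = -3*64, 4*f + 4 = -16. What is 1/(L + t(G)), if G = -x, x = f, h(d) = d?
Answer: -10/1919 ≈ -0.0052110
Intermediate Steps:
f = -5 (f = -1 + (¼)*(-16) = -1 - 4 = -5)
L = -192
x = -5
G = 5 (G = -1*(-5) = 5)
t(Z) = 1/(2*Z) (t(Z) = 1/(Z + Z) = 1/(2*Z))
1/(L + t(G)) = 1/(-192 + (½)/5) = 1/(-192 + (½)*(⅕)) = 1/(-192 + ⅒) = 1/(-1919/10) = -10/1919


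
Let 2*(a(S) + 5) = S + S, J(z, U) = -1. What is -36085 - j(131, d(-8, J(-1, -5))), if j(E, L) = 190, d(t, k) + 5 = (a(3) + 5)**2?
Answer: -36275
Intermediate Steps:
a(S) = -5 + S (a(S) = -5 + (S + S)/2 = -5 + (2*S)/2 = -5 + S)
d(t, k) = 4 (d(t, k) = -5 + ((-5 + 3) + 5)**2 = -5 + (-2 + 5)**2 = -5 + 3**2 = -5 + 9 = 4)
-36085 - j(131, d(-8, J(-1, -5))) = -36085 - 1*190 = -36085 - 190 = -36275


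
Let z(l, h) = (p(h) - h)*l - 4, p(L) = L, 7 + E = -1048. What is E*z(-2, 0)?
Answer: 4220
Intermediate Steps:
E = -1055 (E = -7 - 1048 = -1055)
z(l, h) = -4 (z(l, h) = (h - h)*l - 4 = 0*l - 4 = 0 - 4 = -4)
E*z(-2, 0) = -1055*(-4) = 4220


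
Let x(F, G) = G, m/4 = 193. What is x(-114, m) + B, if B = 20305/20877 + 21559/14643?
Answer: 78916429550/101900637 ≈ 774.45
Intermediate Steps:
m = 772 (m = 4*193 = 772)
B = 249137786/101900637 (B = 20305*(1/20877) + 21559*(1/14643) = 20305/20877 + 21559/14643 = 249137786/101900637 ≈ 2.4449)
x(-114, m) + B = 772 + 249137786/101900637 = 78916429550/101900637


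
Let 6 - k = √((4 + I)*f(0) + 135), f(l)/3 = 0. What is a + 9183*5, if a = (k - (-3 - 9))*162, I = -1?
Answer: 48831 - 486*√15 ≈ 46949.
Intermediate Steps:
f(l) = 0 (f(l) = 3*0 = 0)
k = 6 - 3*√15 (k = 6 - √((4 - 1)*0 + 135) = 6 - √(3*0 + 135) = 6 - √(0 + 135) = 6 - √135 = 6 - 3*√15 ≈ -5.6189)
a = 2916 - 486*√15 (a = ((6 - 3*√15) - (-3 - 9))*162 = ((6 - 3*√15) - 1*(-12))*162 = ((6 - 3*√15) + 12)*162 = (18 - 3*√15)*162 = 2916 - 486*√15 ≈ 1033.7)
a + 9183*5 = (2916 - 486*√15) + 9183*5 = (2916 - 486*√15) + 45915 = 48831 - 486*√15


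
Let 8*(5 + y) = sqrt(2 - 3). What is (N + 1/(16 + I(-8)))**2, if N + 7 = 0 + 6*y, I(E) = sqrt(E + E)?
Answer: 1576911/1156 - 15700*I/289 ≈ 1364.1 - 54.325*I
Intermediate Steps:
y = -5 + I/8 (y = -5 + sqrt(2 - 3)/8 = -5 + sqrt(-1)/8 = -5 + I/8 ≈ -5.0 + 0.125*I)
I(E) = sqrt(2)*sqrt(E) (I(E) = sqrt(2*E) = sqrt(2)*sqrt(E))
N = -37 + 3*I/4 (N = -7 + (0 + 6*(-5 + I/8)) = -7 + (0 + (-30 + 3*I/4)) = -7 + (-30 + 3*I/4) = -37 + 3*I/4 ≈ -37.0 + 0.75*I)
(N + 1/(16 + I(-8)))**2 = ((-37 + 3*I/4) + 1/(16 + sqrt(2)*sqrt(-8)))**2 = ((-37 + 3*I/4) + 1/(16 + sqrt(2)*(2*I*sqrt(2))))**2 = ((-37 + 3*I/4) + 1/(16 + 4*I))**2 = ((-37 + 3*I/4) + (16 - 4*I)/272)**2 = (-37 + (16 - 4*I)/272 + 3*I/4)**2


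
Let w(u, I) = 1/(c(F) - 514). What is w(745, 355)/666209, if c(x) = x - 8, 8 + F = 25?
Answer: -1/336435545 ≈ -2.9723e-9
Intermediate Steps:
F = 17 (F = -8 + 25 = 17)
c(x) = -8 + x
w(u, I) = -1/505 (w(u, I) = 1/((-8 + 17) - 514) = 1/(9 - 514) = 1/(-505) = -1/505)
w(745, 355)/666209 = -1/505/666209 = -1/505*1/666209 = -1/336435545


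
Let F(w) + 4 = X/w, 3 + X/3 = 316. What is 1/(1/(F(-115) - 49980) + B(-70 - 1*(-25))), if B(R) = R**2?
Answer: 5749099/11641925360 ≈ 0.00049383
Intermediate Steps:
X = 939 (X = -9 + 3*316 = -9 + 948 = 939)
F(w) = -4 + 939/w
1/(1/(F(-115) - 49980) + B(-70 - 1*(-25))) = 1/(1/((-4 + 939/(-115)) - 49980) + (-70 - 1*(-25))**2) = 1/(1/((-4 + 939*(-1/115)) - 49980) + (-70 + 25)**2) = 1/(1/((-4 - 939/115) - 49980) + (-45)**2) = 1/(1/(-1399/115 - 49980) + 2025) = 1/(1/(-5749099/115) + 2025) = 1/(-115/5749099 + 2025) = 1/(11641925360/5749099) = 5749099/11641925360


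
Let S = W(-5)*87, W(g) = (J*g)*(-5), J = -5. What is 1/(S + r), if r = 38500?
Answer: 1/27625 ≈ 3.6199e-5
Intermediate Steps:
W(g) = 25*g (W(g) = -5*g*(-5) = 25*g)
S = -10875 (S = (25*(-5))*87 = -125*87 = -10875)
1/(S + r) = 1/(-10875 + 38500) = 1/27625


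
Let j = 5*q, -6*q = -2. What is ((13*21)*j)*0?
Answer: 0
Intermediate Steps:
q = ⅓ (q = -⅙*(-2) = ⅓ ≈ 0.33333)
j = 5/3 (j = 5*(⅓) = 5/3 ≈ 1.6667)
((13*21)*j)*0 = ((13*21)*(5/3))*0 = (273*(5/3))*0 = 455*0 = 0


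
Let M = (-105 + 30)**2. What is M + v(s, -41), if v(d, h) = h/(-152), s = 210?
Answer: 855041/152 ≈ 5625.3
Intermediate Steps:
v(d, h) = -h/152 (v(d, h) = h*(-1/152) = -h/152)
M = 5625 (M = (-75)**2 = 5625)
M + v(s, -41) = 5625 - 1/152*(-41) = 5625 + 41/152 = 855041/152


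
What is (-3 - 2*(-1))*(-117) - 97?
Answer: 20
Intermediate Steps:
(-3 - 2*(-1))*(-117) - 97 = (-3 + 2)*(-117) - 97 = -1*(-117) - 97 = 117 - 97 = 20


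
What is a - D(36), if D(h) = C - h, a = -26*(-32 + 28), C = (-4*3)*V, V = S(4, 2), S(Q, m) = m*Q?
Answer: 236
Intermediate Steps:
S(Q, m) = Q*m
V = 8 (V = 4*2 = 8)
C = -96 (C = -4*3*8 = -12*8 = -96)
a = 104 (a = -26*(-4) = 104)
D(h) = -96 - h
a - D(36) = 104 - (-96 - 1*36) = 104 - (-96 - 36) = 104 - 1*(-132) = 104 + 132 = 236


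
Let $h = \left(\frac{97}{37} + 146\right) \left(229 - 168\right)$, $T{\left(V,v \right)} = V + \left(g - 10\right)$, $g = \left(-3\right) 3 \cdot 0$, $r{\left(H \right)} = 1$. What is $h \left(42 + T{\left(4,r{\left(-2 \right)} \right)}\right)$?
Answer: $\frac{12075804}{37} \approx 3.2637 \cdot 10^{5}$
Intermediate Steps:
$g = 0$ ($g = \left(-9\right) 0 = 0$)
$T{\left(V,v \right)} = -10 + V$ ($T{\left(V,v \right)} = V + \left(0 - 10\right) = V - 10 = -10 + V$)
$h = \frac{335439}{37}$ ($h = \left(97 \cdot \frac{1}{37} + 146\right) 61 = \left(\frac{97}{37} + 146\right) 61 = \frac{5499}{37} \cdot 61 = \frac{335439}{37} \approx 9065.9$)
$h \left(42 + T{\left(4,r{\left(-2 \right)} \right)}\right) = \frac{335439 \left(42 + \left(-10 + 4\right)\right)}{37} = \frac{335439 \left(42 - 6\right)}{37} = \frac{335439}{37} \cdot 36 = \frac{12075804}{37}$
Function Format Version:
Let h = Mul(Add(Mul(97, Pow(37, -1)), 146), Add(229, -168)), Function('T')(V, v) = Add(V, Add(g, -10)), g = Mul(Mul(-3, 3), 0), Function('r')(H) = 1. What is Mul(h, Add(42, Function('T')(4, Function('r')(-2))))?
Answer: Rational(12075804, 37) ≈ 3.2637e+5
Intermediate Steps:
g = 0 (g = Mul(-9, 0) = 0)
Function('T')(V, v) = Add(-10, V) (Function('T')(V, v) = Add(V, Add(0, -10)) = Add(V, -10) = Add(-10, V))
h = Rational(335439, 37) (h = Mul(Add(Mul(97, Rational(1, 37)), 146), 61) = Mul(Add(Rational(97, 37), 146), 61) = Mul(Rational(5499, 37), 61) = Rational(335439, 37) ≈ 9065.9)
Mul(h, Add(42, Function('T')(4, Function('r')(-2)))) = Mul(Rational(335439, 37), Add(42, Add(-10, 4))) = Mul(Rational(335439, 37), Add(42, -6)) = Mul(Rational(335439, 37), 36) = Rational(12075804, 37)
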